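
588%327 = 261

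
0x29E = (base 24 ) 13M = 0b1010011110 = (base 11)55A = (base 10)670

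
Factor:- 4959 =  - 3^2*19^1*29^1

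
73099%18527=17518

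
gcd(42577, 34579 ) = 1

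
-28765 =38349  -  67114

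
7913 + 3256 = 11169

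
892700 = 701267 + 191433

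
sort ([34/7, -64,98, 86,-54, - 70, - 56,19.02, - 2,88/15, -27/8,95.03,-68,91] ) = [-70,  -  68, - 64,-56,-54, - 27/8 , - 2,34/7, 88/15,  19.02,86,91, 95.03, 98]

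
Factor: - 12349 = -53^1*233^1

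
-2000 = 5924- 7924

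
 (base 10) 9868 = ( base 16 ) 268C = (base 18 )1c84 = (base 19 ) 1867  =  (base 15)2DCD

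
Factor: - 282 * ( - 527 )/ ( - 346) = -3^1*17^1 * 31^1 * 47^1 * 173^( - 1 ) = - 74307/173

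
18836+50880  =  69716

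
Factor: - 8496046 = - 2^1*13^1* 31^1*83^1*127^1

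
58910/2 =29455 = 29455.00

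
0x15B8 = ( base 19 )f7c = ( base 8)12670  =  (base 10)5560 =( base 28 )72g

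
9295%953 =718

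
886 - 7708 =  - 6822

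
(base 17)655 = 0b11100100000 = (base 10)1824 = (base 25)2mo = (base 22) 3GK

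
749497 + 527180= 1276677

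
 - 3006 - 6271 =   -  9277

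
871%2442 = 871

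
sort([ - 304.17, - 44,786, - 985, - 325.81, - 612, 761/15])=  [ - 985,  -  612, - 325.81,-304.17, - 44,761/15,786]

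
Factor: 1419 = 3^1*11^1*43^1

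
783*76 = 59508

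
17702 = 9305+8397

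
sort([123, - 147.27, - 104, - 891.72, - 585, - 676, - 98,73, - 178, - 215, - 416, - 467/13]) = [ - 891.72, - 676,- 585, -416, - 215,-178, - 147.27,- 104,  -  98 ,  -  467/13, 73, 123]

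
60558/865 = 70 + 8/865 = 70.01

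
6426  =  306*21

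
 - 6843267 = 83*( - 82449 ) 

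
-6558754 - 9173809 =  - 15732563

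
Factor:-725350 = -2^1*5^2*89^1*163^1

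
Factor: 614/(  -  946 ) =-11^(-1 )*43^( - 1) * 307^1 = -307/473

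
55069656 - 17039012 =38030644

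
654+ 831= 1485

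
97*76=7372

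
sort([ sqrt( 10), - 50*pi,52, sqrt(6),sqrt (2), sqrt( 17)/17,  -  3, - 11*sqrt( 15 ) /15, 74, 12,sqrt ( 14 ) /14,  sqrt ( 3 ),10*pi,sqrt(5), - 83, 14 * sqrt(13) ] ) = [ - 50*pi, - 83, - 3, - 11 * sqrt(15 ) /15,sqrt( 17 )/17,sqrt(14 ) /14, sqrt( 2) , sqrt(3 ),sqrt(5 ), sqrt( 6),sqrt ( 10) , 12,10*pi,  14*sqrt( 13), 52,74 ]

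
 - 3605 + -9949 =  - 13554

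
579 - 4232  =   - 3653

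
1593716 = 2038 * 782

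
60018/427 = 140 + 34/61 = 140.56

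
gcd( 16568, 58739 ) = 1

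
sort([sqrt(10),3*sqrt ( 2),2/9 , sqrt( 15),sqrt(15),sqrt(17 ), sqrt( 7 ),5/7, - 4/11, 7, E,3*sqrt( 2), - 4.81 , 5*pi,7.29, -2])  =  [ - 4.81, - 2, - 4/11, 2/9 , 5/7,sqrt( 7),E,sqrt( 10 ), sqrt(15),sqrt(15 ),sqrt(17),3*sqrt(2 ),3*sqrt ( 2 ), 7,7.29 , 5*pi]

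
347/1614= 347/1614= 0.21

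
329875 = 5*65975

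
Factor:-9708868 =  - 2^2*13^1*186709^1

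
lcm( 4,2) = 4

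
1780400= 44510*40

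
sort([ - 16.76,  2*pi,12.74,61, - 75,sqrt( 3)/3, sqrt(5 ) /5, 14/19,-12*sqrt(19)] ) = [-75, - 12*sqrt( 19), - 16.76, sqrt( 5 ) /5, sqrt( 3 ) /3, 14/19,2 * pi, 12.74,  61] 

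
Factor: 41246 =2^1 * 41^1*503^1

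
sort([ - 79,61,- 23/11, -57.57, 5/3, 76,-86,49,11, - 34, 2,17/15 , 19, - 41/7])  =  [ - 86,  -  79,  -  57.57, - 34, - 41/7,- 23/11, 17/15, 5/3,  2, 11, 19,  49,61,76 ]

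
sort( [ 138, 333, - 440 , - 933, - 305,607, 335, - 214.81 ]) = [ - 933,-440, - 305, - 214.81, 138, 333,335,  607]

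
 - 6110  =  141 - 6251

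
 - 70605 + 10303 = - 60302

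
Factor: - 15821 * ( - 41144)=2^3*13^1 * 37^1*139^1*1217^1= 650939224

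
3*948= 2844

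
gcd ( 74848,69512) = 8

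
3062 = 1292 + 1770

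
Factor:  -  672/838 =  - 2^4*3^1*7^1*419^( - 1)= -336/419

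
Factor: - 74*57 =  - 4218 = -2^1*3^1*19^1*37^1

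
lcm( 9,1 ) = 9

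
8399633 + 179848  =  8579481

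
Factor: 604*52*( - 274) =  - 2^5 * 13^1 * 137^1*151^1 = - 8605792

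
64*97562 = 6243968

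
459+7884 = 8343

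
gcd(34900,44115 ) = 5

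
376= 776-400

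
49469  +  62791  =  112260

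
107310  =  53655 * 2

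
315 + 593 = 908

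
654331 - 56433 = 597898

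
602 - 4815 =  - 4213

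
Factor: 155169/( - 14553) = - 7^( - 1) * 11^ ( - 1 )*821^1 = - 821/77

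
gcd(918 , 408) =102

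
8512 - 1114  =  7398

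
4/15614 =2/7807 = 0.00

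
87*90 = 7830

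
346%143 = 60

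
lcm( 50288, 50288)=50288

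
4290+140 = 4430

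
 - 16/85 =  - 16/85 = - 0.19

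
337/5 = 337/5= 67.40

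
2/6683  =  2/6683=0.00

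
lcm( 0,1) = 0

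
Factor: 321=3^1*107^1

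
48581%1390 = 1321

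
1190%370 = 80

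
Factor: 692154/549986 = 346077/274993 = 3^2*38453^1*274993^(- 1)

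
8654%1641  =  449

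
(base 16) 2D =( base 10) 45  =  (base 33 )1C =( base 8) 55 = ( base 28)1h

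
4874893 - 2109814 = 2765079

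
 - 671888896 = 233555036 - 905443932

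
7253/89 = 7253/89 = 81.49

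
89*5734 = 510326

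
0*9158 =0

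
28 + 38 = 66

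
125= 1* 125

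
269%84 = 17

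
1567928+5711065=7278993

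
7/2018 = 7/2018 = 0.00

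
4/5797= 4/5797 = 0.00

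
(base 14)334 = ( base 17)235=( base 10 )634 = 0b1001111010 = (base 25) 109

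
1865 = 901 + 964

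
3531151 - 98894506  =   - 95363355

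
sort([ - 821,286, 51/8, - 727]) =[-821,-727,51/8,286 ]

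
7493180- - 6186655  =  13679835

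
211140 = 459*460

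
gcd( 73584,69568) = 16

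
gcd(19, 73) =1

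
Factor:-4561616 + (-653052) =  - 2^2*1303667^1 = - 5214668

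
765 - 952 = -187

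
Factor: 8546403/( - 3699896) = -2^( - 3 )*3^1*89^1 * 109^( - 1)*4243^(-1)*32009^1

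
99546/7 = 14220 + 6/7 = 14220.86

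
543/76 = 7 + 11/76 = 7.14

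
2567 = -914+3481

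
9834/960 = 1639/160= 10.24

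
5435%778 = 767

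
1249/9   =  138  +  7/9 = 138.78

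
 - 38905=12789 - 51694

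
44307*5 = 221535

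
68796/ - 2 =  - 34398 + 0/1= - 34398.00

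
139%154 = 139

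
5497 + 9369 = 14866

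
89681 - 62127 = 27554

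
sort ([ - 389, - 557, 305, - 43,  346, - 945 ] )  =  [-945,- 557, - 389,-43,305,346 ] 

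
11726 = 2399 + 9327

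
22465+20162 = 42627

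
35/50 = 7/10 = 0.70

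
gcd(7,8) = 1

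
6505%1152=745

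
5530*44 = 243320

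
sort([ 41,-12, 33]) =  [- 12 , 33, 41]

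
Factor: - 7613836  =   - 2^2*1903459^1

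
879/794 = 879/794 = 1.11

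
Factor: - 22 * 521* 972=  - 2^3*3^5*11^1*521^1 = -  11141064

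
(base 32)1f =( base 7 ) 65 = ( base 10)47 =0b101111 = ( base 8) 57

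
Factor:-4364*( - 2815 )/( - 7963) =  - 2^2*5^1*563^1*1091^1*7963^( - 1) = - 12284660/7963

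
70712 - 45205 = 25507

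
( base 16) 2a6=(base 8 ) 1246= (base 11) 567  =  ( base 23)16b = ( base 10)678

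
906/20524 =453/10262 = 0.04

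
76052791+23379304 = 99432095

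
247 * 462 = 114114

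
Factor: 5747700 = 2^2*3^1*5^2*7^2 * 17^1 * 23^1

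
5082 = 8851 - 3769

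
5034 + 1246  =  6280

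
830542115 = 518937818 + 311604297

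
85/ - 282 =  - 85/282 = - 0.30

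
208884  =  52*4017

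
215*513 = 110295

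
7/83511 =7/83511 = 0.00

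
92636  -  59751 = 32885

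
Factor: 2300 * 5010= 2^3*3^1 * 5^3*23^1*167^1 = 11523000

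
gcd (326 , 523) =1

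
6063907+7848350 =13912257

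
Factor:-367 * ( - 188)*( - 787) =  - 54299852 = -2^2*47^1*367^1*787^1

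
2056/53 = 38 + 42/53 = 38.79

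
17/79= 17/79 = 0.22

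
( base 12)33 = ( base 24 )1f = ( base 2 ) 100111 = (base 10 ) 39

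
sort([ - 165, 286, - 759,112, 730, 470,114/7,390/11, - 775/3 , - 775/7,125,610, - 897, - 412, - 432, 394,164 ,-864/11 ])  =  [ - 897 , - 759, - 432  , - 412 , - 775/3, -165, - 775/7, - 864/11,114/7,390/11,112,  125,164, 286,394, 470,610,730 ] 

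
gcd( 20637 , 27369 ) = 9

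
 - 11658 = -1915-9743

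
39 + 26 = 65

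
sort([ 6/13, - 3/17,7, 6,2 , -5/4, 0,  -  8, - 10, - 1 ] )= [ - 10, - 8,-5/4,-1, - 3/17, 0, 6/13, 2, 6, 7]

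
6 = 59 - 53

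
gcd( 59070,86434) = 2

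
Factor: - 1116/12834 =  - 2/23 = - 2^1 * 23^(-1 )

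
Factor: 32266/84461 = 2^1*17^1  *  89^ ( - 1 ) = 34/89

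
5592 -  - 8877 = 14469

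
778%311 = 156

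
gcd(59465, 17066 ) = 7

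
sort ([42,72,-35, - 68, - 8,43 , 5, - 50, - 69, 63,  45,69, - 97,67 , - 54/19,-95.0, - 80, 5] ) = [ - 97,-95.0, - 80, - 69, - 68, - 50,-35,-8,-54/19,  5, 5,  42 , 43,45,63,  67,69, 72] 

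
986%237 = 38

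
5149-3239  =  1910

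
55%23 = 9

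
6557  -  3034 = 3523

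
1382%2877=1382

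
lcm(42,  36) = 252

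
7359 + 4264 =11623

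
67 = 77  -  10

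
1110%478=154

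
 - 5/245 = -1/49=- 0.02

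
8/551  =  8/551  =  0.01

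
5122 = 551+4571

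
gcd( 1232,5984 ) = 176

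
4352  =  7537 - 3185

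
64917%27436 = 10045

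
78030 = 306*255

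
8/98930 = 4/49465=0.00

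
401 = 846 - 445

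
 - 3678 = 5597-9275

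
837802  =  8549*98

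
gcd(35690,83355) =5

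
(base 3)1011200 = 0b1101010111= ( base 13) 50A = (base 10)855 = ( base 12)5b3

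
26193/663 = 8731/221 = 39.51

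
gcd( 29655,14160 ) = 15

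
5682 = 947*6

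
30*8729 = 261870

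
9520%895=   570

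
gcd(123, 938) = 1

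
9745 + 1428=11173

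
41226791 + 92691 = 41319482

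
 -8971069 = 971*( - 9239 )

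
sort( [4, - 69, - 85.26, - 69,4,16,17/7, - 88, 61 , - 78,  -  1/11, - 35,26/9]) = [ - 88, - 85.26,  -  78, - 69, - 69  ,  -  35,-1/11, 17/7, 26/9, 4, 4, 16, 61 ]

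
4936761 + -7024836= -2088075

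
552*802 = 442704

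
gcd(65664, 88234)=2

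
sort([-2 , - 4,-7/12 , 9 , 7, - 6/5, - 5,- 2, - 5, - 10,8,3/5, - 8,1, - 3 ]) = [ - 10 , - 8, - 5, - 5 , - 4, - 3,  -  2, - 2, -6/5, - 7/12,3/5,1, 7, 8 , 9 ]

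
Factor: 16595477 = 61^1*197^1*1381^1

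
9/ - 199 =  - 9/199   =  - 0.05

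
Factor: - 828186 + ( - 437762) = - 1265948 = -2^2*191^1*1657^1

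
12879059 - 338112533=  - 325233474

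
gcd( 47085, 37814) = 73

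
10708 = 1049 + 9659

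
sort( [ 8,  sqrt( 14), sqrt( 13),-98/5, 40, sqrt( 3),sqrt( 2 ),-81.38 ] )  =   [-81.38, - 98/5 , sqrt( 2), sqrt( 3 ) , sqrt (13), sqrt( 14 ), 8, 40]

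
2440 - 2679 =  - 239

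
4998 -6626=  - 1628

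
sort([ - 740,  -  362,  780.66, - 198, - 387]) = [ - 740, - 387, - 362, - 198, 780.66]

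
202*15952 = 3222304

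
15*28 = 420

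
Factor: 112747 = 31^1*3637^1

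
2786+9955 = 12741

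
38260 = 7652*5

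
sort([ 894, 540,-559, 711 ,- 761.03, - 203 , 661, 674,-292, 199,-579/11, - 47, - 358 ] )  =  [- 761.03,-559, - 358,  -  292, - 203,-579/11, - 47,199, 540,  661,674, 711, 894]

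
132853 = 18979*7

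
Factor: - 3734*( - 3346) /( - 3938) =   -  6246982/1969 = -2^1*7^1*11^(-1 )*179^( - 1)* 239^1 *1867^1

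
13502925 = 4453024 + 9049901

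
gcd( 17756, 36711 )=1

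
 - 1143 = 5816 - 6959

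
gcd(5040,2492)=28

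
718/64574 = 359/32287 = 0.01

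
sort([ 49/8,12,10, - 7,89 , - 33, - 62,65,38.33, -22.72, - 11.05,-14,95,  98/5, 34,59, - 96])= [  -  96,-62,-33, - 22.72,-14  ,  -  11.05,-7,49/8,10,12,98/5,34,38.33,59,65, 89 , 95 ]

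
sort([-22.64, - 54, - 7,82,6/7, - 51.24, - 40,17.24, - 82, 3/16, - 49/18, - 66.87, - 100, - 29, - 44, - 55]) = [ - 100, -82, - 66.87, - 55, - 54, - 51.24,-44, - 40, - 29, - 22.64,  -  7, - 49/18,3/16 , 6/7,17.24,82]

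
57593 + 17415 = 75008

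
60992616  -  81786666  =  -20794050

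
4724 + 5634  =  10358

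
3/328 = 3/328 =0.01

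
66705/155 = 13341/31 =430.35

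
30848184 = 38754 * 796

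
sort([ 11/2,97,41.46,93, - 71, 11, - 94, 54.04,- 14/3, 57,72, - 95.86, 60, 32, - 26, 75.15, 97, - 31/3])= [-95.86, - 94, - 71,-26,-31/3, - 14/3, 11/2, 11, 32,41.46, 54.04, 57, 60, 72,75.15, 93, 97,97]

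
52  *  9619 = 500188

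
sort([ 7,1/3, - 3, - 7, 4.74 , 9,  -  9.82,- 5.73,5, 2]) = [ - 9.82, - 7, - 5.73,-3 , 1/3,2,4.74, 5, 7,9 ]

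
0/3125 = 0 = 0.00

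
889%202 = 81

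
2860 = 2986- 126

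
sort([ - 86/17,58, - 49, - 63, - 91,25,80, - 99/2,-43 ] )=[- 91, - 63, - 99/2, - 49, - 43,-86/17,25,58, 80 ] 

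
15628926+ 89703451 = 105332377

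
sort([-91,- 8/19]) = [ - 91 ,-8/19]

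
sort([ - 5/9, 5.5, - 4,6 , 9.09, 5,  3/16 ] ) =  [  -  4,- 5/9  ,  3/16, 5,5.5, 6 , 9.09]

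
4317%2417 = 1900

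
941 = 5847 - 4906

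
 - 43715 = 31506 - 75221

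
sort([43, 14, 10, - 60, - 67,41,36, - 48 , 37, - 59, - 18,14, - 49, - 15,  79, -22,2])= [ - 67,-60, - 59, - 49, - 48, - 22, - 18, - 15,2, 10 , 14,  14,  36,37, 41 , 43,  79 ] 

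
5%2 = 1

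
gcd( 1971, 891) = 27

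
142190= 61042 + 81148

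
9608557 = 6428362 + 3180195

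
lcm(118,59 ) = 118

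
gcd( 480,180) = 60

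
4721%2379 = 2342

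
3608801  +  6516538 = 10125339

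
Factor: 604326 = 2^1 * 3^1*47^1*2143^1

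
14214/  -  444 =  - 2369/74 = - 32.01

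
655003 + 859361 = 1514364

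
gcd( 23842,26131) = 7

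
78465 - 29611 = 48854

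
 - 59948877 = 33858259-93807136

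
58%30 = 28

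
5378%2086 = 1206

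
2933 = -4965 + 7898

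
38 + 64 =102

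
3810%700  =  310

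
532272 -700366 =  - 168094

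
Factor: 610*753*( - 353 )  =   - 162143490 = - 2^1* 3^1 * 5^1*61^1 * 251^1*353^1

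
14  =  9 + 5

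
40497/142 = 285 + 27/142 = 285.19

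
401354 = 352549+48805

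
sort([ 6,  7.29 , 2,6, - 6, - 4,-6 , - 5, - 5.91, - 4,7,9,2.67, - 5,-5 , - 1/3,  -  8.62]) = [ - 8.62,-6,-6, - 5.91,-5,-5, - 5, - 4, - 4, -1/3,2, 2.67,6, 6,7,  7.29,  9] 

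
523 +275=798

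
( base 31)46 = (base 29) 4e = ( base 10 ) 130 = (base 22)5K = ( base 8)202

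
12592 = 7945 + 4647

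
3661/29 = 3661/29=126.24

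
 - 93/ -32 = 93/32=2.91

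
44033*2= 88066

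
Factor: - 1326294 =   -  2^1*3^5*2729^1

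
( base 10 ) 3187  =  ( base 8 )6163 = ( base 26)4if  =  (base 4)301303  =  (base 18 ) 9F1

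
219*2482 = 543558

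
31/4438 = 31/4438 = 0.01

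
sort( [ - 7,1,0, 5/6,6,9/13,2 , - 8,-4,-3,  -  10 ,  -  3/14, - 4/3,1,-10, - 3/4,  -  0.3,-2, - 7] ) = [-10 ,  -  10,- 8, - 7, - 7, - 4,  -  3, - 2,  -  4/3 , - 3/4, - 0.3, - 3/14, 0 , 9/13,5/6,1,1,2,6]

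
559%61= 10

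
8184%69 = 42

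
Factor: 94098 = 2^1*3^1*15683^1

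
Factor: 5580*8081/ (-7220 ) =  - 2254599/361 = - 3^2*19^(-2 )*31^1*8081^1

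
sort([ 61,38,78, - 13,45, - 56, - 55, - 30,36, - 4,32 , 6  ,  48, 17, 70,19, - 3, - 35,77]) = [ - 56,-55, - 35,- 30, - 13, - 4, - 3,6,17,19,32, 36,38 , 45,48, 61, 70,77, 78] 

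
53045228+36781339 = 89826567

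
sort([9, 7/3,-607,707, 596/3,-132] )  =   [ - 607, - 132,7/3, 9 , 596/3,707 ] 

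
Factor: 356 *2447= 871132  =  2^2*89^1*2447^1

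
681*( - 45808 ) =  - 31195248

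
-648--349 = - 299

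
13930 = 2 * 6965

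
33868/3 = 33868/3=11289.33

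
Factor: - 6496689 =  -3^1*19^1 * 293^1*389^1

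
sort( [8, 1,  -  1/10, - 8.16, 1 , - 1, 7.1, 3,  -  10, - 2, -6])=[-10,-8.16,-6,- 2, - 1, - 1/10, 1, 1, 3, 7.1, 8 ] 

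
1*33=33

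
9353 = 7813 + 1540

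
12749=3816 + 8933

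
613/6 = 102 + 1/6 = 102.17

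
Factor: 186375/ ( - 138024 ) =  - 875/648 = - 2^(-3 )*3^(-4 )*5^3*7^1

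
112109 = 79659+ 32450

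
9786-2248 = 7538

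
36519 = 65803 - 29284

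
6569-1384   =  5185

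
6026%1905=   311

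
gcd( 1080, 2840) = 40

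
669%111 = 3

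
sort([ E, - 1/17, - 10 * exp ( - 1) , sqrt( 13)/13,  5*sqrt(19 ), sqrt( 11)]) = [  -  10 * exp( - 1) ,-1/17,sqrt(13 ) /13, E,sqrt( 11),5*sqrt( 19)]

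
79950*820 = 65559000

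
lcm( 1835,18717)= 93585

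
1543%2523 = 1543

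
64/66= 32/33 = 0.97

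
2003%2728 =2003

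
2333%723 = 164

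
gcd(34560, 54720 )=2880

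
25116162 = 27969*898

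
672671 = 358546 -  - 314125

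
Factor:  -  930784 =-2^5*17^1*29^1*59^1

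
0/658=0 = 0.00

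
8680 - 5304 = 3376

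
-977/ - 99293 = 977/99293  =  0.01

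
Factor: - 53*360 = -19080=- 2^3*3^2*5^1*53^1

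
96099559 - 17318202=78781357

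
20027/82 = 20027/82 = 244.23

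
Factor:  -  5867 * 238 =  - 1396346 = - 2^1*7^1*17^1*5867^1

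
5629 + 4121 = 9750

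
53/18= 2 + 17/18  =  2.94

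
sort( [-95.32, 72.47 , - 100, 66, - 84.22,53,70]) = [ - 100,  -  95.32, - 84.22  ,  53, 66,  70,  72.47 ] 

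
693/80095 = 693/80095 = 0.01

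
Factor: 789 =3^1*263^1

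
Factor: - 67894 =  - 2^1* 83^1*409^1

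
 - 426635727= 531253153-957888880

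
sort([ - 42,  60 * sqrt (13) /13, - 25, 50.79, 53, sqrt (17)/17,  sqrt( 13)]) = [-42 ,-25,sqrt( 17)/17,  sqrt(13 ),  60*sqrt( 13)/13, 50.79,  53 ]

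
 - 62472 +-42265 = -104737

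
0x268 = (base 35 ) hl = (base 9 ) 754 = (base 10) 616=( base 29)L7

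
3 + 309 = 312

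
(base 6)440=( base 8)250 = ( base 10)168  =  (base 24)70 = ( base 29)5N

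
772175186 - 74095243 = 698079943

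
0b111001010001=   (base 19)a2h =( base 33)3c2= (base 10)3665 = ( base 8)7121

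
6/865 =6/865 = 0.01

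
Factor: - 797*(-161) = 128317 =7^1*23^1 *797^1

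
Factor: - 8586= - 2^1*3^4*53^1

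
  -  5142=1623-6765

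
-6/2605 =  - 6/2605 = -  0.00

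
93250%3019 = 2680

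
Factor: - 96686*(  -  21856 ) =2113169216 = 2^6*29^1 * 683^1*1667^1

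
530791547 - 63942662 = 466848885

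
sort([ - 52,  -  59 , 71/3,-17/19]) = [ - 59, - 52 ,-17/19, 71/3 ] 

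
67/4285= 67/4285 = 0.02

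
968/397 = 968/397 = 2.44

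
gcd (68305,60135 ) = 95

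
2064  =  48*43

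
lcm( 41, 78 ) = 3198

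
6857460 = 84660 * 81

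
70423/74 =70423/74  =  951.66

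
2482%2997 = 2482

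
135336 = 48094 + 87242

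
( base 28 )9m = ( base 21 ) D1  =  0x112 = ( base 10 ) 274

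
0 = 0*3726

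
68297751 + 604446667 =672744418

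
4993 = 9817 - 4824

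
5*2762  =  13810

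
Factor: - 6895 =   -  5^1*7^1*197^1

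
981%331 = 319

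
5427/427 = 12 + 303/427  =  12.71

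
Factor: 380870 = 2^1*5^1* 7^1*5441^1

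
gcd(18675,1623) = 3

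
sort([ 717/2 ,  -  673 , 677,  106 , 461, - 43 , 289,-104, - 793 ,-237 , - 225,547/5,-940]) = [ - 940, - 793, - 673,-237, - 225, - 104,-43,  106,547/5, 289,717/2, 461, 677]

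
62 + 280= 342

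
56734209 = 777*73017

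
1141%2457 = 1141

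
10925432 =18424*593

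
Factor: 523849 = 19^1*79^1*349^1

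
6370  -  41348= - 34978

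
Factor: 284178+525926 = 2^3*131^1*773^1= 810104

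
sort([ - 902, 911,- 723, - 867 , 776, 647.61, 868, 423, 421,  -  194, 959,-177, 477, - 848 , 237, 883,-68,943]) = [ - 902,-867, - 848, - 723, - 194,-177, - 68, 237, 421, 423,  477,647.61, 776, 868,883 , 911, 943, 959 ]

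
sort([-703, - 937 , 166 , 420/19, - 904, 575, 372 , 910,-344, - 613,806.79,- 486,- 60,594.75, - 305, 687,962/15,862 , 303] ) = [ - 937,- 904, - 703, - 613, - 486, - 344,-305, - 60, 420/19, 962/15 , 166,303, 372,575,594.75,  687,806.79, 862,910 ] 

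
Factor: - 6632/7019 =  -2^3*829^1*7019^( - 1 ) 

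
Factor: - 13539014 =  - 2^1 * 769^1*8803^1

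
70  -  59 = 11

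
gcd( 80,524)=4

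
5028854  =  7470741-2441887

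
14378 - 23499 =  - 9121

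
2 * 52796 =105592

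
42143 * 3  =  126429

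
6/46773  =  2/15591 = 0.00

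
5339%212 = 39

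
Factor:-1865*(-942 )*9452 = 16605557160= 2^3*3^1*5^1*17^1*139^1 * 157^1*373^1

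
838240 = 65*12896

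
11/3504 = 11/3504  =  0.00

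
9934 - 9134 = 800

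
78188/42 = 39094/21 = 1861.62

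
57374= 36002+21372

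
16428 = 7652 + 8776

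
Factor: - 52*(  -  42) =2184 = 2^3*3^1*  7^1*13^1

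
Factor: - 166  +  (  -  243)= - 409=- 409^1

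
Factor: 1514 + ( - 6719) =-3^1*5^1*347^1 = -  5205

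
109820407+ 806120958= 915941365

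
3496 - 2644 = 852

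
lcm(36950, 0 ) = 0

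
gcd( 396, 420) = 12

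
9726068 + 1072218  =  10798286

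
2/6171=2/6171 = 0.00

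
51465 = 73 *705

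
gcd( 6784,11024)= 848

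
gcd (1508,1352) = 52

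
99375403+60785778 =160161181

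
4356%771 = 501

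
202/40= 5 + 1/20= 5.05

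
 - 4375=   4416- 8791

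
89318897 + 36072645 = 125391542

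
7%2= 1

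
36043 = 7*5149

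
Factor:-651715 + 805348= 3^1*83^1 * 617^1 = 153633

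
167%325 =167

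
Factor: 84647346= 2^1 *3^1*7^1* 29^1*69497^1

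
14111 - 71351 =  - 57240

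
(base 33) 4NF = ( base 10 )5130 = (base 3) 21001000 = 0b1010000001010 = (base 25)855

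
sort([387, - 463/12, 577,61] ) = [ -463/12,61,387,577 ]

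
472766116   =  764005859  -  291239743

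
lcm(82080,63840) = 574560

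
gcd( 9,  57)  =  3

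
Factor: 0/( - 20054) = 0^1 = 0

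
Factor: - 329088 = - 2^7 * 3^1* 857^1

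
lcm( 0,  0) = 0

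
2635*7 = 18445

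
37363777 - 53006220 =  - 15642443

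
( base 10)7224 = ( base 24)CD0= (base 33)6ku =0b1110000111000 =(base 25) BDO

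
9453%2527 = 1872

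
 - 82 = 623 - 705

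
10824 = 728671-717847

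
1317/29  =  1317/29 = 45.41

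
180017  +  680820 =860837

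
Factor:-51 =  - 3^1*17^1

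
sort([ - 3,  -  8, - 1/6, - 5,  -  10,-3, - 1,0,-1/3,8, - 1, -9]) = [  -  10, - 9,-8,  -  5, - 3,-3, - 1,-1, - 1/3,-1/6, 0,8 ] 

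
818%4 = 2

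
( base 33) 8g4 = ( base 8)22034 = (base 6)110444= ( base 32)90S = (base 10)9244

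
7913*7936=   62797568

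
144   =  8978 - 8834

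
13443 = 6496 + 6947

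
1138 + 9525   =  10663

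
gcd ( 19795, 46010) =535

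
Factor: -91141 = - 91141^1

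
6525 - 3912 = 2613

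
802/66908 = 401/33454 = 0.01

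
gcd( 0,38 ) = 38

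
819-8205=-7386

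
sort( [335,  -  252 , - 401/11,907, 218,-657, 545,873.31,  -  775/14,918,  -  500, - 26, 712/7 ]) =[ - 657, - 500, - 252, - 775/14 , - 401/11, - 26, 712/7, 218,335, 545, 873.31, 907, 918 ]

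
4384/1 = 4384=4384.00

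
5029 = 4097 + 932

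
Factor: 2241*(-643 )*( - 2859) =3^4*83^1*643^1*953^1=4119713217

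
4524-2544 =1980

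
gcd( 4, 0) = 4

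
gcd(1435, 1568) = 7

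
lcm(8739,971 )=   8739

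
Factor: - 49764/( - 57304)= 2^( - 1)*3^1*11^1  *19^( - 1) = 33/38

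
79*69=5451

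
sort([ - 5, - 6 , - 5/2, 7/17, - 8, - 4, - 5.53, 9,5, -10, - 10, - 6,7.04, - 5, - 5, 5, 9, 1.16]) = [ - 10, - 10, - 8, -6 ,  -  6, - 5.53, - 5, - 5, - 5, - 4, - 5/2,7/17, 1.16,  5,5,7.04,  9, 9 ]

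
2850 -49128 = -46278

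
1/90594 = 1/90594 = 0.00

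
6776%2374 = 2028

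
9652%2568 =1948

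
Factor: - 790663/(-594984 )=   2^(-3 )*3^(- 1) * 13^(  -  1 )* 73^1*1907^ (-1 )*10831^1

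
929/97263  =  929/97263= 0.01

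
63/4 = 15+3/4 = 15.75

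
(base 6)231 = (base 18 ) 51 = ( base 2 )1011011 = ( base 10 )91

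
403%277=126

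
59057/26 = 2271 + 11/26= 2271.42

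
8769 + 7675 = 16444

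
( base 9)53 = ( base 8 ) 60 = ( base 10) 48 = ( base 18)2C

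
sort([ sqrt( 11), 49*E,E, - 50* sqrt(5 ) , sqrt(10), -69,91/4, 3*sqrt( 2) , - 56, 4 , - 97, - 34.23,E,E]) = [ - 50 * sqrt(5), -97, - 69, - 56, - 34.23, E,E,E, sqrt( 10),sqrt( 11) , 4 , 3*sqrt(2), 91/4,49 * E]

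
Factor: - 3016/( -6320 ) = 377/790 =2^( - 1)*5^( - 1 ) * 13^1*29^1 * 79^( - 1 ) 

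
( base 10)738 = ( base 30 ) OI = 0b1011100010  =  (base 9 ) 1010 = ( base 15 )343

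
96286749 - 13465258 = 82821491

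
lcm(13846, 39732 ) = 913836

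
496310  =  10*49631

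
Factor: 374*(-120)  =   - 2^4*3^1*5^1 * 11^1*17^1 = - 44880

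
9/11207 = 9/11207 = 0.00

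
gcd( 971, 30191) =1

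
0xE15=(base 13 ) 1844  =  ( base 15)1105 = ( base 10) 3605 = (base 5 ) 103410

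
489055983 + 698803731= 1187859714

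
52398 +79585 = 131983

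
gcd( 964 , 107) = 1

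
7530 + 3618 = 11148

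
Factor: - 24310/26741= -10/11 = - 2^1*5^1*11^( - 1 )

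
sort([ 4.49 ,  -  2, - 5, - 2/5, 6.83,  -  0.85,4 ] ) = [  -  5, - 2, - 0.85, - 2/5,4,4.49, 6.83]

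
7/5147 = 7/5147 = 0.00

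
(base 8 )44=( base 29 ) 17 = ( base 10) 36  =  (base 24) 1C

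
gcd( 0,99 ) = 99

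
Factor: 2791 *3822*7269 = 2^1*3^2 * 7^2 * 13^1 * 2423^1 * 2791^1 = 77539891338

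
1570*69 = 108330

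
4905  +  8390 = 13295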